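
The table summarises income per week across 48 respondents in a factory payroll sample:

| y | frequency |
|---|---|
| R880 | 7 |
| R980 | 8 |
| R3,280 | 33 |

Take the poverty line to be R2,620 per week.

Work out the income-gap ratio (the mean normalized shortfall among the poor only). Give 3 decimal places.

0.644

Below the line: 7×R880, 8×R980 (q = 15 of N = 48).
Shortfall ratios (z−y)/z: 0.6641 (×7), 0.6260 (×8); sum = 9.656489.
The income-gap ratio divides by q (the poor only): 9.656489 / 15 = 0.644.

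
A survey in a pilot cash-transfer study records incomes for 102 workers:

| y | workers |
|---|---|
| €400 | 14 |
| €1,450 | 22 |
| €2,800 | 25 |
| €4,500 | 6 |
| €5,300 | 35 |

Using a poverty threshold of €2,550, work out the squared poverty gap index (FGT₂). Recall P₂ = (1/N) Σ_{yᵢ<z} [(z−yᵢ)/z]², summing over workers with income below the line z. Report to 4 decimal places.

Below z: 14×€400, 22×€1,450 (q = 36 of N = 102).
Shortfall ratios: (2550−400)/2550 = 0.8431 (×14); (2550−1450)/2550 = 0.4314 (×22).
Squared: 0.7109 (×14); 0.1861 (×22).
Sum = 14.046136; P₂ = 14.046136 / 102 = 0.1377.

0.1377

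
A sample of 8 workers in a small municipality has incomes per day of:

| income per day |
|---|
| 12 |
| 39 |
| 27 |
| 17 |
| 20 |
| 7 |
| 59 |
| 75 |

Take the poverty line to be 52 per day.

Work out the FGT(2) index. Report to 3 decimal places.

0.308

Poor units: 7, 12, 17, 20, 27, 39 (q = 6 of N = 8).
Shortfall ratios: (52−7)/52 = 0.8654; (52−12)/52 = 0.7692; (52−17)/52 = 0.6731; (52−20)/52 = 0.6154; (52−27)/52 = 0.4808; (52−39)/52 = 0.2500.
Squared: 0.7489; 0.5917; 0.4530; 0.3787; 0.2311; 0.0625.
Sum = 2.465976; P₂ = 2.465976 / 8 = 0.308.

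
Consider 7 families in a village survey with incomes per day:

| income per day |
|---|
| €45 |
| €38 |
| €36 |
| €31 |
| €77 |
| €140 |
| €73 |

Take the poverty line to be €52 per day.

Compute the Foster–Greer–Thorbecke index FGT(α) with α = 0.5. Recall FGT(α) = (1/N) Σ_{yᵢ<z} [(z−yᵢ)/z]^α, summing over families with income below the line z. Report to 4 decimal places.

0.2966

Below the line: €31, €36, €38, €45 (q = 4 of N = 7).
Shortfall ratios: (52−31)/52 = 0.4038; (52−36)/52 = 0.3077; (52−38)/52 = 0.2692; (52−45)/52 = 0.1346.
Raised to α = 0.5: 0.63549; 0.55470; 0.51887; 0.36690.
Sum = 2.075963; FGT(0.5) = 2.075963 / 7 = 0.2966.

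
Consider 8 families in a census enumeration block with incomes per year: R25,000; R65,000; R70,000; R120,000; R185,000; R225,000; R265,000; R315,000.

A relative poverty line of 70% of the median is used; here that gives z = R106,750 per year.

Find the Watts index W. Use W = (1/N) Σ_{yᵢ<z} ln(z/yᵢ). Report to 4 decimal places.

0.2962

Poor units: R25,000, R65,000, R70,000 (q = 3 of N = 8).
Log shortfalls: ln(106750/25000) = 1.4516; ln(106750/65000) = 0.4961; ln(106750/70000) = 0.4220.
W = 2.369711 / 8 = 0.2962.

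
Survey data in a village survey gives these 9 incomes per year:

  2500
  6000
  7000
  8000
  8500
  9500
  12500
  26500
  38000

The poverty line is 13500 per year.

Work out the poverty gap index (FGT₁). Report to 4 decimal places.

0.3333

Below the line: 2500, 6000, 7000, 8000, 8500, 9500, 12500 (q = 7 of N = 9).
Normalized shortfalls: (13500−2500)/13500 = 0.8148; (13500−6000)/13500 = 0.5556; (13500−7000)/13500 = 0.4815; (13500−8000)/13500 = 0.4074; (13500−8500)/13500 = 0.3704; (13500−9500)/13500 = 0.2963; (13500−12500)/13500 = 0.0741.
Sum of shortfalls = 3.000000; P₁ averages over all N: 3.000000 / 9 = 0.3333.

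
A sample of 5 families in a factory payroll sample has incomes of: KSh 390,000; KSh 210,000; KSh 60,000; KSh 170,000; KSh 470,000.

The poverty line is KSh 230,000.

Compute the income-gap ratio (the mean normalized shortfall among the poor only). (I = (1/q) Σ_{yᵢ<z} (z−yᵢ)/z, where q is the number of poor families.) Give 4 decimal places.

0.3623

Below z: KSh 60,000, KSh 170,000, KSh 210,000 (q = 3 of N = 5).
Shortfall ratios (z−y)/z: 0.7391, 0.2609, 0.0870; sum = 1.086957.
The income-gap ratio divides by q (the poor only): 1.086957 / 3 = 0.3623.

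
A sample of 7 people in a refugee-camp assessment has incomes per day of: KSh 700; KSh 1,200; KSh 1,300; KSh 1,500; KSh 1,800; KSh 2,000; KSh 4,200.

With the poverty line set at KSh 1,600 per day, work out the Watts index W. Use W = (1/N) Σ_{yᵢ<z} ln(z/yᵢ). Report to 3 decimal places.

Poor units: KSh 700, KSh 1,200, KSh 1,300, KSh 1,500 (q = 4 of N = 7).
Log gaps: ln(1600/700) = 0.8267; ln(1600/1200) = 0.2877; ln(1600/1300) = 0.2076; ln(1600/1500) = 0.0645.
W = 1.386539 / 7 = 0.198.

0.198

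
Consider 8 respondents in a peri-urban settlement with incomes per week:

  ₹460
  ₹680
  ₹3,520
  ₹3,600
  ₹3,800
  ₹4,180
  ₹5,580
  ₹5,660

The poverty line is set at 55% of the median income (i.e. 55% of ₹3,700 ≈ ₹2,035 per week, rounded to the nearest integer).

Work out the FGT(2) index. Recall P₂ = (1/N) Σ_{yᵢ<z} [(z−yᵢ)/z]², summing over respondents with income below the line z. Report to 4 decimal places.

0.1303

Incomes under z: ₹460, ₹680 (q = 2 of N = 8).
Normalized shortfalls: (2035−460)/2035 = 0.7740; (2035−680)/2035 = 0.6658.
Squared: 0.5990; 0.4434.
Sum = 1.042361; P₂ = 1.042361 / 8 = 0.1303.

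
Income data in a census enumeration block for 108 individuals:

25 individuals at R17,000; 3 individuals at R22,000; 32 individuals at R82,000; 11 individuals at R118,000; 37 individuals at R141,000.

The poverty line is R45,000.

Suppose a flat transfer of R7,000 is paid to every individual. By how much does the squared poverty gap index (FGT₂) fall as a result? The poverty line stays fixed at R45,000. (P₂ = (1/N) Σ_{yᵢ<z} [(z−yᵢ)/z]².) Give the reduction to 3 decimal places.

0.043

Before: below the line — 25×R17,000, 3×R22,000; squared poverty gap index (FGT₂) = 0.09688.
After the R7,000 transfer: below the line — 25×R24,000, 3×R29,000; squared poverty gap index (FGT₂) = 0.05392.
Reduction = 0.09688 − 0.05392 = 0.043.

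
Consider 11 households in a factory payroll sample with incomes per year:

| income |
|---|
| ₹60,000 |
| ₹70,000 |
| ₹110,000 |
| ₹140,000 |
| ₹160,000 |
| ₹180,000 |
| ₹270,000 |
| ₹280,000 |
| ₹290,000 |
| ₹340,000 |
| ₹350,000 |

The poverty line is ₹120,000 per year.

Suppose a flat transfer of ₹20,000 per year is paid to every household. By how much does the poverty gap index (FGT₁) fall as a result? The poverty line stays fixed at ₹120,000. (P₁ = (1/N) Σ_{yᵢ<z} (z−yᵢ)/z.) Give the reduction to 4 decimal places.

0.0379

Before: below the line — ₹60,000, ₹70,000, ₹110,000; poverty gap index (FGT₁) = 0.090909.
After the ₹20,000 transfer: below the line — ₹80,000, ₹90,000; poverty gap index (FGT₁) = 0.053030.
Reduction = 0.090909 − 0.053030 = 0.0379.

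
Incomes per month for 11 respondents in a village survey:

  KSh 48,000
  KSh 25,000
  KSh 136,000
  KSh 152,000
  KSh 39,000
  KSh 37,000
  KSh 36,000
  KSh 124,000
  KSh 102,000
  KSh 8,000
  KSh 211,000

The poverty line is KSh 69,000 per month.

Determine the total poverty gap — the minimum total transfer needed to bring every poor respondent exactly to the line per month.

KSh 221,000

Incomes under z: KSh 8,000, KSh 25,000, KSh 36,000, KSh 37,000, KSh 39,000, KSh 48,000 (q = 6 of N = 11).
Individual gaps: 69000−8000 = 61000; 69000−25000 = 44000; 69000−36000 = 33000; 69000−37000 = 32000; 69000−39000 = 30000; 69000−48000 = 21000.
Aggregate gap = KSh 221,000.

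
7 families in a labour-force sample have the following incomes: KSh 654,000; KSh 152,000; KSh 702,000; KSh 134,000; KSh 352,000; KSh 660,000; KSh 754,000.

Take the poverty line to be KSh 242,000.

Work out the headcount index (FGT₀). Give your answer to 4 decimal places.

0.2857

2 of the 7 families have income below KSh 242,000.
H = 2/7 = 0.2857.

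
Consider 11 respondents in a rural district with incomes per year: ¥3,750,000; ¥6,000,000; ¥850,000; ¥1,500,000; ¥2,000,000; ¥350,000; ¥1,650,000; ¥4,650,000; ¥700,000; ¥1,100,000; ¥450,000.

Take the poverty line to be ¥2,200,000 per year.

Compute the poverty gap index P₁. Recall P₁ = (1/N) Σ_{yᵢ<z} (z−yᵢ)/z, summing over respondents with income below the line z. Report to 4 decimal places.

0.3719

Below z: ¥350,000, ¥450,000, ¥700,000, ¥850,000, ¥1,100,000, ¥1,500,000, ¥1,650,000, ¥2,000,000 (q = 8 of N = 11).
Shortfall ratios: (2200000−350000)/2200000 = 0.8409; (2200000−450000)/2200000 = 0.7955; (2200000−700000)/2200000 = 0.6818; (2200000−850000)/2200000 = 0.6136; (2200000−1100000)/2200000 = 0.5000; (2200000−1500000)/2200000 = 0.3182; (2200000−1650000)/2200000 = 0.2500; (2200000−2000000)/2200000 = 0.0909.
Sum of shortfalls = 4.090909; P₁ averages over all N: 4.090909 / 11 = 0.3719.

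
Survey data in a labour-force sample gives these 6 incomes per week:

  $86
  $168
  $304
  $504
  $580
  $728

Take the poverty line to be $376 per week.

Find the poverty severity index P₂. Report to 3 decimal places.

Below z: $86, $168, $304 (q = 3 of N = 6).
Gap ratios (z−y)/z: (376−86)/376 = 0.7713; (376−168)/376 = 0.5532; (376−304)/376 = 0.1915.
Squared: 0.5949; 0.3060; 0.0367.
Sum = 0.937557; P₂ = 0.937557 / 6 = 0.156.

0.156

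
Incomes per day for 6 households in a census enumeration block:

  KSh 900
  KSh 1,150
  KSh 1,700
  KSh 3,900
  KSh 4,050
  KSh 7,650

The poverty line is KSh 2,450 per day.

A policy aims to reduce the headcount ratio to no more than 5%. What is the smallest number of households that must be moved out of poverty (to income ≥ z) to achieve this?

3 of the 6 households are poor, so H = 3/6 = 0.500.
A headcount ratio of at most 5% allows at most ⌊0.05 × 6⌋ = 0 poor households.
So at least 3 − 0 = 3 must be lifted.

3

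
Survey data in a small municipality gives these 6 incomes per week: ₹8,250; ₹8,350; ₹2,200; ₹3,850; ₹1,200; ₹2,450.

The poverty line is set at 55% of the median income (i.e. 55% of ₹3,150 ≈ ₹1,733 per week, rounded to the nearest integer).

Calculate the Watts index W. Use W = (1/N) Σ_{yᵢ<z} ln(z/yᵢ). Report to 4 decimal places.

0.0613

Incomes under z: ₹1,200 (q = 1 of N = 6).
Log shortfalls: ln(1733/1200) = 0.3675.
W = 0.367532 / 6 = 0.0613.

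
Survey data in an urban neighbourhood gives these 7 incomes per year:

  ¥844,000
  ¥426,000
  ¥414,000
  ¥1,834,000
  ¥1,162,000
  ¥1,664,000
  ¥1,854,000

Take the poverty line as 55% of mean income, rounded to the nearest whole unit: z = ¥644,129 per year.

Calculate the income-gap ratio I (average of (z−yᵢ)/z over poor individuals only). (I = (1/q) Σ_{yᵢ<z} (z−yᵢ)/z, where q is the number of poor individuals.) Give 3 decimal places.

0.348

Poor units: ¥414,000, ¥426,000 (q = 2 of N = 7).
Relative gaps: 0.3573, 0.3386; sum = 0.695913.
The income-gap ratio divides by q (the poor only): 0.695913 / 2 = 0.348.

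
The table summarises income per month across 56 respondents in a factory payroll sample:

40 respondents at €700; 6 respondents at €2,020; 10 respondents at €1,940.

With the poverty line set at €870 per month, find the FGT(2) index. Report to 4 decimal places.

0.0273

Below the line: 40×€700 (q = 40 of N = 56).
Shortfall ratios: (870−700)/870 = 0.1954 (×40).
Squared: 0.0382 (×40).
Sum = 1.527282; P₂ = 1.527282 / 56 = 0.0273.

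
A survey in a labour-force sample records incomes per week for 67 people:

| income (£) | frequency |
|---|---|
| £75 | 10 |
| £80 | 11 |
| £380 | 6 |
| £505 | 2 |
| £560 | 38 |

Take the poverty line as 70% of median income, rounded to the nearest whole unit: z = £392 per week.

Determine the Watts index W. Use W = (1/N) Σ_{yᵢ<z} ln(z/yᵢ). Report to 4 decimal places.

Incomes under z: 10×£75, 11×£80, 6×£380 (q = 27 of N = 67).
Log shortfalls: ln(392/75) = 1.6538 (×10); ln(392/80) = 1.5892 (×11); ln(392/380) = 0.0311 (×6).
W = 34.205868 / 67 = 0.5105.

0.5105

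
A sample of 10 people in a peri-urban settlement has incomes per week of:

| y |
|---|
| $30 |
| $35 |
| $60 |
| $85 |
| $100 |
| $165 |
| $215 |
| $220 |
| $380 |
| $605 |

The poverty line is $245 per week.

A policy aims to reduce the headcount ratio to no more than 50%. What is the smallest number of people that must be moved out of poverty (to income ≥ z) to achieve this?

8 of the 10 people are poor, so H = 8/10 = 0.800.
A headcount ratio of at most 50% allows at most ⌊0.50 × 10⌋ = 5 poor people.
So at least 8 − 5 = 3 must be lifted.

3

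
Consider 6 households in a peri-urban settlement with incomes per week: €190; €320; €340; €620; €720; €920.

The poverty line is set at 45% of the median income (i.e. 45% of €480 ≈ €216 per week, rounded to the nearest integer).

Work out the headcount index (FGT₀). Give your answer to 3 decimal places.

0.167

1 of the 6 households have income below €216.
H = 1/6 = 0.167.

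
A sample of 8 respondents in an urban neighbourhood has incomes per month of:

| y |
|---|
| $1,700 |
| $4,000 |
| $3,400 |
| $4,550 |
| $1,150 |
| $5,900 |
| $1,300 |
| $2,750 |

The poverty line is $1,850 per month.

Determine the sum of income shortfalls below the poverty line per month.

Poor units: $1,150, $1,300, $1,700 (q = 3 of N = 8).
Individual gaps: 1850−1150 = 700; 1850−1300 = 550; 1850−1700 = 150.
Aggregate gap = $1,400.

$1,400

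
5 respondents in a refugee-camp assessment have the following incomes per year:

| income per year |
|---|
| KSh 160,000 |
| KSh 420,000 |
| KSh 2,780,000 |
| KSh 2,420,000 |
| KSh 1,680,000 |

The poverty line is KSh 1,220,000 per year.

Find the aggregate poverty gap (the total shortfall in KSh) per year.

Poor units: KSh 160,000, KSh 420,000 (q = 2 of N = 5).
Individual gaps: 1220000−160000 = 1060000; 1220000−420000 = 800000.
Aggregate gap = KSh 1,860,000.

KSh 1,860,000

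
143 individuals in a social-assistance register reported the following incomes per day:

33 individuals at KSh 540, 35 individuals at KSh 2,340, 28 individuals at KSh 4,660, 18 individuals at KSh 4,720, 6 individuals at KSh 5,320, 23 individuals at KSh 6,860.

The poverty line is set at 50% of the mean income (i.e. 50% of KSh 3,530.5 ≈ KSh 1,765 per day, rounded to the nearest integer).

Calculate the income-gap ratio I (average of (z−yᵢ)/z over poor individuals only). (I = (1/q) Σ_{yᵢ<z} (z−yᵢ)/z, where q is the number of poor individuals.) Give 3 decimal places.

Poor units: 33×KSh 540 (q = 33 of N = 143).
Relative gaps: 0.6941 (×33); sum = 22.903683.
I averages over the q = 33 poor units only: 22.903683 / 33 = 0.694.

0.694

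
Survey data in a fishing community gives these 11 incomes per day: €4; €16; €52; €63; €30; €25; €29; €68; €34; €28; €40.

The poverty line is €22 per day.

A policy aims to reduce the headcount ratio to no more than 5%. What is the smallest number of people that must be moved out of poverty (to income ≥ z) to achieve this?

2

2 of the 11 people are poor, so H = 2/11 = 0.182.
A headcount ratio of at most 5% allows at most ⌊0.05 × 11⌋ = 0 poor people.
So at least 2 − 0 = 2 must be lifted.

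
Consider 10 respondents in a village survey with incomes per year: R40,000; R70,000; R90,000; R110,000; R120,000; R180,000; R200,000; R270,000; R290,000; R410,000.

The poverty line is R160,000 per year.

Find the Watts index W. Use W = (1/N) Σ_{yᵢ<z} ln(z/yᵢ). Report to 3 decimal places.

Below z: R40,000, R70,000, R90,000, R110,000, R120,000 (q = 5 of N = 10).
ln(z/y) terms: ln(160000/40000) = 1.3863; ln(160000/70000) = 0.8267; ln(160000/90000) = 0.5754; ln(160000/110000) = 0.3747; ln(160000/120000) = 0.2877.
W = 3.450713 / 10 = 0.345.

0.345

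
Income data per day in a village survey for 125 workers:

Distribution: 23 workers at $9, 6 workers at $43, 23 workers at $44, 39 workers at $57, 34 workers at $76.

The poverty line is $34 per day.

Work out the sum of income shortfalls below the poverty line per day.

Below the line: 23×$9 (q = 23 of N = 125).
Individual gaps: 23×(34−9) = 575.
Aggregate gap = $575.

$575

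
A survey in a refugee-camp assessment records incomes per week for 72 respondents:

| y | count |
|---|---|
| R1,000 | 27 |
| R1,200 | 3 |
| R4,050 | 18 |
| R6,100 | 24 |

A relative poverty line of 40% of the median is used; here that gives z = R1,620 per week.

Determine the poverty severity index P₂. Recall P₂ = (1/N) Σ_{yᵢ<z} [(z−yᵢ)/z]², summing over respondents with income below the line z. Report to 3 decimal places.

0.058

Below the line: 27×R1,000, 3×R1,200 (q = 30 of N = 72).
Shortfall ratios: (1620−1000)/1620 = 0.3827 (×27); (1620−1200)/1620 = 0.2593 (×3).
Squared: 0.1465 (×27); 0.0672 (×3).
Sum = 4.156379; P₂ = 4.156379 / 72 = 0.058.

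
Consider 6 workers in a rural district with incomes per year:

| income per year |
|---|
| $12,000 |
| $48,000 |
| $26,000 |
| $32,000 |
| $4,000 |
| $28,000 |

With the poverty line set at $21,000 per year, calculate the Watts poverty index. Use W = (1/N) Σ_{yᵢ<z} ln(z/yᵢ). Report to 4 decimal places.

0.3696

Poor units: $4,000, $12,000 (q = 2 of N = 6).
ln(z/y) terms: ln(21000/4000) = 1.6582; ln(21000/12000) = 0.5596.
W = 2.217844 / 6 = 0.3696.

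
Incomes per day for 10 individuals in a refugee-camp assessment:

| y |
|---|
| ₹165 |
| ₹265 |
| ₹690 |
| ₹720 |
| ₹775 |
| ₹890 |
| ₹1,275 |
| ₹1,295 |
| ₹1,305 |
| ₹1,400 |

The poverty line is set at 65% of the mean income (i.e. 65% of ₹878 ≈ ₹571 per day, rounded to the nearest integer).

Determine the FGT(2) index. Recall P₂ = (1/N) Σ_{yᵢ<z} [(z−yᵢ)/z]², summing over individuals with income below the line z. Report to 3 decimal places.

0.079

Poor units: ₹165, ₹265 (q = 2 of N = 10).
Relative gaps: (571−165)/571 = 0.7110; (571−265)/571 = 0.5359.
Squared: 0.5056; 0.2872.
Sum = 0.792759; P₂ = 0.792759 / 10 = 0.079.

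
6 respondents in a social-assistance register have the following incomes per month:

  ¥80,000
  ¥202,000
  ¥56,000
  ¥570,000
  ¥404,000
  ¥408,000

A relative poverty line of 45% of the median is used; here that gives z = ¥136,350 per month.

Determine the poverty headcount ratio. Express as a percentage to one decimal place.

2 of the 6 respondents have income below ¥136,350.
H = 2/6 = 33.3%.

33.3%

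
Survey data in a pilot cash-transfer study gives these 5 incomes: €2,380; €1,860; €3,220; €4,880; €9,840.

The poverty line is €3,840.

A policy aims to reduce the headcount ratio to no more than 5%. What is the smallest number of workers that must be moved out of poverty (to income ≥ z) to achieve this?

Currently q = 3 of N = 5 are below the line (H = 0.600).
A headcount ratio of at most 5% allows at most ⌊0.05 × 5⌋ = 0 poor workers.
So at least 3 − 0 = 3 must be lifted.

3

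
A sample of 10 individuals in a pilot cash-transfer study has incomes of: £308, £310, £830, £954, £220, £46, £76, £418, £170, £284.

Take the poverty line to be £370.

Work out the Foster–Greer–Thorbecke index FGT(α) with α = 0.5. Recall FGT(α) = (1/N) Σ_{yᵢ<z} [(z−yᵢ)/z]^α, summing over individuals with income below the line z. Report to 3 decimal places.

0.449

Incomes under z: £46, £76, £170, £220, £284, £308, £310 (q = 7 of N = 10).
Shortfall ratios: (370−46)/370 = 0.8757; (370−76)/370 = 0.7946; (370−170)/370 = 0.5405; (370−220)/370 = 0.4054; (370−284)/370 = 0.2324; (370−308)/370 = 0.1676; (370−310)/370 = 0.1622.
Raised to α = 0.5: 0.93578; 0.89140; 0.73521; 0.63671; 0.48211; 0.40935; 0.40269.
Sum = 4.493261; FGT(0.5) = 4.493261 / 10 = 0.449.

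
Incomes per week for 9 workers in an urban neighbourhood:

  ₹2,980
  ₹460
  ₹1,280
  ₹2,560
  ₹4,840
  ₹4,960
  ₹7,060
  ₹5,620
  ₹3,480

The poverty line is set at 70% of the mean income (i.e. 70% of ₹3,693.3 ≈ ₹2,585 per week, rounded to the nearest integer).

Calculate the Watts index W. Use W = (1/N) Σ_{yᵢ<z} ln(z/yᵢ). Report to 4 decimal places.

Below the line: ₹460, ₹1,280, ₹2,560 (q = 3 of N = 9).
ln(z/y) terms: ln(2585/460) = 1.7263; ln(2585/1280) = 0.7029; ln(2585/2560) = 0.0097.
W = 2.438838 / 9 = 0.2710.

0.2710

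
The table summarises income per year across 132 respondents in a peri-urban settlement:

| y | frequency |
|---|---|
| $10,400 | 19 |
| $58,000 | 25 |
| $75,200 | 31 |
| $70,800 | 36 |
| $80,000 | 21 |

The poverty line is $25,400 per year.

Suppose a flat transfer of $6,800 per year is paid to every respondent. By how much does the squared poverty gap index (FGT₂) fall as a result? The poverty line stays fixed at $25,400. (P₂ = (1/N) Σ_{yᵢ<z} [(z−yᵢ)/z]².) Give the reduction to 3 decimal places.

Before: below the line — 19×$10,400; squared poverty gap index (FGT₂) = 0.05020.
After the $6,800 transfer: below the line — 19×$17,200; squared poverty gap index (FGT₂) = 0.01500.
Reduction = 0.05020 − 0.01500 = 0.035.

0.035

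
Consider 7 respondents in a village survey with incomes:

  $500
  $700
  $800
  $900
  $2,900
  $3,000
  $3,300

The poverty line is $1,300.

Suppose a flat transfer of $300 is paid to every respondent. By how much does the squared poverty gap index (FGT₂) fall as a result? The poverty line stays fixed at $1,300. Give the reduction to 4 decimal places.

0.0862

Before: below the line — $500, $700, $800, $900; squared poverty gap index (FGT₂) = 0.119189.
After the $300 transfer: below the line — $800, $1,000, $1,100, $1,200; squared poverty gap index (FGT₂) = 0.032967.
Reduction = 0.119189 − 0.032967 = 0.0862.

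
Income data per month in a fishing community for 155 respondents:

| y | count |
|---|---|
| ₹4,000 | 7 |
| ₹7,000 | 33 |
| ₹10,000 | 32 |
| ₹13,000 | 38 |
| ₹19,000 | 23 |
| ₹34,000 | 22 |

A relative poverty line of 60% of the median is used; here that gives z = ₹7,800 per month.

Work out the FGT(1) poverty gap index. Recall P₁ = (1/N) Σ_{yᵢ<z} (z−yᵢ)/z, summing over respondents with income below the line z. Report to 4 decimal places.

Below the line: 7×₹4,000, 33×₹7,000 (q = 40 of N = 155).
Gap ratios (z−y)/z: (7800−4000)/7800 = 0.4872 (×7); (7800−7000)/7800 = 0.1026 (×33).
Sum of shortfalls = 6.794872; P₁ averages over all N: 6.794872 / 155 = 0.0438.

0.0438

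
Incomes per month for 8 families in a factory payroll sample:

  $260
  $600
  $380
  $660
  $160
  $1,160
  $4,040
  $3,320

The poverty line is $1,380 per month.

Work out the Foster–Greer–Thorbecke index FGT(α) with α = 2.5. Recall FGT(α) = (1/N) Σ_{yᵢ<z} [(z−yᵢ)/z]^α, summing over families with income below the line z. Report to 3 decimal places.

Below z: $160, $260, $380, $600, $660, $1,160 (q = 6 of N = 8).
Relative gaps: (1380−160)/1380 = 0.8841; (1380−260)/1380 = 0.8116; (1380−380)/1380 = 0.7246; (1380−600)/1380 = 0.5652; (1380−660)/1380 = 0.5217; (1380−1160)/1380 = 0.1594.
Raised to α = 2.5: 0.73486; 0.59340; 0.44699; 0.24018; 0.19662; 0.01015.
Sum = 2.222201; FGT(2.5) = 2.222201 / 8 = 0.278.

0.278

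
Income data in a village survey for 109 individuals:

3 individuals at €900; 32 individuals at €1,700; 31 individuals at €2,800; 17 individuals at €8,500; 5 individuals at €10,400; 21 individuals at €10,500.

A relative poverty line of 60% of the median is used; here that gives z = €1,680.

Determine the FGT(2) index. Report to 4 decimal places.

Poor units: 3×€900 (q = 3 of N = 109).
Relative gaps: (1680−900)/1680 = 0.4643 (×3).
Squared: 0.2156 (×3).
Sum = 0.646684; P₂ = 0.646684 / 109 = 0.0059.

0.0059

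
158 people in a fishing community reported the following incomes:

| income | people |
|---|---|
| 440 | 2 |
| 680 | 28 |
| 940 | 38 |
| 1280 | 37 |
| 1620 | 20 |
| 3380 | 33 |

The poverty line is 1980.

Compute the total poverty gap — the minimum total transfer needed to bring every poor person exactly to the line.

112100

Below the line: 2×440, 28×680, 38×940, 37×1280, 20×1620 (q = 125 of N = 158).
Individual gaps: 2×(1980−440) = 3080; 28×(1980−680) = 36400; 38×(1980−940) = 39520; 37×(1980−1280) = 25900; 20×(1980−1620) = 7200.
Aggregate gap = 112100.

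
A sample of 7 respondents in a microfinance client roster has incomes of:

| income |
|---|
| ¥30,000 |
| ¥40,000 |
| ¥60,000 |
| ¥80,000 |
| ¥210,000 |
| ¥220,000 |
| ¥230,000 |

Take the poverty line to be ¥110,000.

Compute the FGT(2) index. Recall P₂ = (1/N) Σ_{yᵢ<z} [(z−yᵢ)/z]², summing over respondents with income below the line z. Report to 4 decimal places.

Incomes under z: ¥30,000, ¥40,000, ¥60,000, ¥80,000 (q = 4 of N = 7).
Shortfall ratios: (110000−30000)/110000 = 0.7273; (110000−40000)/110000 = 0.6364; (110000−60000)/110000 = 0.4545; (110000−80000)/110000 = 0.2727.
Squared: 0.5289; 0.4050; 0.2066; 0.0744.
Sum = 1.214876; P₂ = 1.214876 / 7 = 0.1736.

0.1736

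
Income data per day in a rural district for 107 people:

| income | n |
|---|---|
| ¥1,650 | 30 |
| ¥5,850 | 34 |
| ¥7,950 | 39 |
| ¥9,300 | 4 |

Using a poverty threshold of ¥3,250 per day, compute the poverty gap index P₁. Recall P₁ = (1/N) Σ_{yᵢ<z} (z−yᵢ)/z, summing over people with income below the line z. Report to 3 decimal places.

Below z: 30×¥1,650 (q = 30 of N = 107).
Normalized shortfalls: (3250−1650)/3250 = 0.4923 (×30).
Sum of shortfalls = 14.769231; P₁ averages over all N: 14.769231 / 107 = 0.138.

0.138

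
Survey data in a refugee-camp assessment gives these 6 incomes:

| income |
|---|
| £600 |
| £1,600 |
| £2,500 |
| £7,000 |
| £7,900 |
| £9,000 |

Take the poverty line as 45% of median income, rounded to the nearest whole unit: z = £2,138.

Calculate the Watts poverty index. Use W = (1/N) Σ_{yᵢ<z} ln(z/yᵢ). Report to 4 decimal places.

Below z: £600, £1,600 (q = 2 of N = 6).
ln(z/y) terms: ln(2138/600) = 1.2707; ln(2138/1600) = 0.2899.
W = 1.560564 / 6 = 0.2601.

0.2601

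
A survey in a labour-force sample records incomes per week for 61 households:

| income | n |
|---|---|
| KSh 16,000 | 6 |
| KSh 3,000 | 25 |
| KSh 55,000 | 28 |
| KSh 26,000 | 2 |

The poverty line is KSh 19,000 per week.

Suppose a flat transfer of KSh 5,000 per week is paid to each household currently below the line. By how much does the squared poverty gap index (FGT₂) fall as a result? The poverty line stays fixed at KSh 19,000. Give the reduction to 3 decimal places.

Before: below the line — 25×KSh 3,000, 6×KSh 16,000; squared poverty gap index (FGT₂) = 0.29308.
After the KSh 5,000 transfer: below the line — 25×KSh 8,000; squared poverty gap index (FGT₂) = 0.13737.
Reduction = 0.29308 − 0.13737 = 0.156.

0.156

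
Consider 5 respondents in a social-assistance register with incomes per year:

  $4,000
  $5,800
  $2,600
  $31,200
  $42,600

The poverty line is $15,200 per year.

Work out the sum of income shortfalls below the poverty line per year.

$33,200

Below z: $2,600, $4,000, $5,800 (q = 3 of N = 5).
Individual gaps: 15200−2600 = 12600; 15200−4000 = 11200; 15200−5800 = 9400.
Aggregate gap = $33,200.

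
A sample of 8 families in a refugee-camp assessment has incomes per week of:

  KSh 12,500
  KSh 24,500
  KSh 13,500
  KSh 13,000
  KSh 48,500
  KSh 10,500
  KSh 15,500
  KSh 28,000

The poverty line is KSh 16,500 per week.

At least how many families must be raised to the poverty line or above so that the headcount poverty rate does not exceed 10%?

Currently q = 5 of N = 8 are below the line (H = 0.625).
A headcount ratio of at most 10% allows at most ⌊0.10 × 8⌋ = 0 poor families.
So at least 5 − 0 = 5 must be lifted.

5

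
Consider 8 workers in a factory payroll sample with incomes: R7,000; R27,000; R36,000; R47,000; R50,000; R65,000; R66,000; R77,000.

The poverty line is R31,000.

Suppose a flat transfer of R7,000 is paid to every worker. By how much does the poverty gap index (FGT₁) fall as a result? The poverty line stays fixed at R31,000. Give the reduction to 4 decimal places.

Before: below the line — R7,000, R27,000; poverty gap index (FGT₁) = 0.112903.
After the R7,000 transfer: below the line — R14,000; poverty gap index (FGT₁) = 0.068548.
Reduction = 0.112903 − 0.068548 = 0.0444.

0.0444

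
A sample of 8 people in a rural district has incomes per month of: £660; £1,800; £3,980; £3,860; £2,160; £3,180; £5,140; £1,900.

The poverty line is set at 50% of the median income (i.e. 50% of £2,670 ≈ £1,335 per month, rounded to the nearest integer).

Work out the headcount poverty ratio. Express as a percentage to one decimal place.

12.5%

1 of the 8 people have income below £1,335.
H = 1/8 = 12.5%.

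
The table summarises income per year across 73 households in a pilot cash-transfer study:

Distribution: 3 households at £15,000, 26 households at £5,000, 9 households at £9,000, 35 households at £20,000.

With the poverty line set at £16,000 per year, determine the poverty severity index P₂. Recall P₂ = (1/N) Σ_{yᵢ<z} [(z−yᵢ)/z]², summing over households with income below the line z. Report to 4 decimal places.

0.1921

Below z: 26×£5,000, 9×£9,000, 3×£15,000 (q = 38 of N = 73).
Shortfall ratios: (16000−5000)/16000 = 0.6875 (×26); (16000−9000)/16000 = 0.4375 (×9); (16000−15000)/16000 = 0.0625 (×3).
Squared: 0.4727 (×26); 0.1914 (×9); 0.0039 (×3).
Sum = 14.023438; P₂ = 14.023438 / 73 = 0.1921.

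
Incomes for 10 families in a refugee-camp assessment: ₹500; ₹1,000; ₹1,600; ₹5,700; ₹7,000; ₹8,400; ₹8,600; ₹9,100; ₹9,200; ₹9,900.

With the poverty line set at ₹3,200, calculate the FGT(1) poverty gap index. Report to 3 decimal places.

0.203

Poor units: ₹500, ₹1,000, ₹1,600 (q = 3 of N = 10).
Gap ratios (z−y)/z: (3200−500)/3200 = 0.8438; (3200−1000)/3200 = 0.6875; (3200−1600)/3200 = 0.5000.
Sum of shortfalls = 2.031250; P₁ averages over all N: 2.031250 / 10 = 0.203.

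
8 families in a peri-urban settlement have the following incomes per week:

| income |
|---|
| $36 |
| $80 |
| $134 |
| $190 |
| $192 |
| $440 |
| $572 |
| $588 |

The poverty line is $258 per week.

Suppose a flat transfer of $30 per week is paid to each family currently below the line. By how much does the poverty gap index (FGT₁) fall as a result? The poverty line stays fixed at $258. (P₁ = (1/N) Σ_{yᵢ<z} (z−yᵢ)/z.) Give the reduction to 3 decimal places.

0.073

Before: below the line — $36, $80, $134, $190, $192; poverty gap index (FGT₁) = 0.31880.
After the $30 transfer: below the line — $66, $110, $164, $220, $222; poverty gap index (FGT₁) = 0.24612.
Reduction = 0.31880 − 0.24612 = 0.073.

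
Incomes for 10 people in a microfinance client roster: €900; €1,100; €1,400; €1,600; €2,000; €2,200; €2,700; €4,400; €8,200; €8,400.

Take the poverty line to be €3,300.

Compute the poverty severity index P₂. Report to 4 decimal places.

0.1870

Below the line: €900, €1,100, €1,400, €1,600, €2,000, €2,200, €2,700 (q = 7 of N = 10).
Normalized shortfalls: (3300−900)/3300 = 0.7273; (3300−1100)/3300 = 0.6667; (3300−1400)/3300 = 0.5758; (3300−1600)/3300 = 0.5152; (3300−2000)/3300 = 0.3939; (3300−2200)/3300 = 0.3333; (3300−2700)/3300 = 0.1818.
Squared: 0.5289; 0.4444; 0.3315; 0.2654; 0.1552; 0.1111; 0.0331.
Sum = 1.869605; P₂ = 1.869605 / 10 = 0.1870.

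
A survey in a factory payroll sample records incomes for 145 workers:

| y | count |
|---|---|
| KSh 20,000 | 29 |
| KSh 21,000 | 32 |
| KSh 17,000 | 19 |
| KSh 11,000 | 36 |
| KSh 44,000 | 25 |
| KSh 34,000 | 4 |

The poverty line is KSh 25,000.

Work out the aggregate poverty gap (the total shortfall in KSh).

KSh 929,000

Poor units: 36×KSh 11,000, 19×KSh 17,000, 29×KSh 20,000, 32×KSh 21,000 (q = 116 of N = 145).
Individual gaps: 36×(25000−11000) = 504000; 19×(25000−17000) = 152000; 29×(25000−20000) = 145000; 32×(25000−21000) = 128000.
Aggregate gap = KSh 929,000.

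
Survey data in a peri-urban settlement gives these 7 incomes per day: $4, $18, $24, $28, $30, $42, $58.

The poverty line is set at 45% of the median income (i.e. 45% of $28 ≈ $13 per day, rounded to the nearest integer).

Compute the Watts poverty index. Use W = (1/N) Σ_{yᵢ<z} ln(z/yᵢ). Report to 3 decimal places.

0.168

Incomes under z: $4 (q = 1 of N = 7).
Log gaps: ln(13/4) = 1.1787.
W = 1.178655 / 7 = 0.168.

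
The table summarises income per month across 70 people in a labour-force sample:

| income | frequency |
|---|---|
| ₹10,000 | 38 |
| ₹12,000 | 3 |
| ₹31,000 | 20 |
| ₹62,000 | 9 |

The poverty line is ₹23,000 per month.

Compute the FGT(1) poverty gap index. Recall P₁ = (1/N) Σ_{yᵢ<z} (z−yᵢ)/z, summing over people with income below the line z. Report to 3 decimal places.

Below the line: 38×₹10,000, 3×₹12,000 (q = 41 of N = 70).
Normalized shortfalls: (23000−10000)/23000 = 0.5652 (×38); (23000−12000)/23000 = 0.4783 (×3).
Σ = 22.913043. Dividing by the full population N = 70 gives P₁ = 0.327.

0.327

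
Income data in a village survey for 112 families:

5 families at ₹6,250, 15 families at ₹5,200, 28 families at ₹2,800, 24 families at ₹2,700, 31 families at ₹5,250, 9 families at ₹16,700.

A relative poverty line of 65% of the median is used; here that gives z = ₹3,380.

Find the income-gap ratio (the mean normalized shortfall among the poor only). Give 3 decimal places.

Incomes under z: 24×₹2,700, 28×₹2,800 (q = 52 of N = 112).
Relative gaps: 0.2012 (×24), 0.1716 (×28); sum = 9.633136.
I averages over the q = 52 poor units only: 9.633136 / 52 = 0.185.

0.185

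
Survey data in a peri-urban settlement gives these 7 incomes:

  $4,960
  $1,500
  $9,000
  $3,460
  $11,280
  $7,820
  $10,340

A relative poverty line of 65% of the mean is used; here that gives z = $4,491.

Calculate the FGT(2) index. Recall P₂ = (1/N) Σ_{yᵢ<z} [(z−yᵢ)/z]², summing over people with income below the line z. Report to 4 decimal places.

Incomes under z: $1,500, $3,460 (q = 2 of N = 7).
Gap ratios (z−y)/z: (4491−1500)/4491 = 0.6660; (4491−3460)/4491 = 0.2296.
Squared: 0.4436; 0.0527.
Sum = 0.496257; P₂ = 0.496257 / 7 = 0.0709.

0.0709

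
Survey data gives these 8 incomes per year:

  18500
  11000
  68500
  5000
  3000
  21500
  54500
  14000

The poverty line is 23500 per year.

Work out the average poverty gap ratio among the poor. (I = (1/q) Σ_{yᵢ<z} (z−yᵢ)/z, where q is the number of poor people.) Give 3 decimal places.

0.482

Below z: 3000, 5000, 11000, 14000, 18500, 21500 (q = 6 of N = 8).
Relative gaps: 0.8723, 0.7872, 0.5319, 0.4043, 0.2128, 0.0851; sum = 2.893617.
I averages over the q = 6 poor units only: 2.893617 / 6 = 0.482.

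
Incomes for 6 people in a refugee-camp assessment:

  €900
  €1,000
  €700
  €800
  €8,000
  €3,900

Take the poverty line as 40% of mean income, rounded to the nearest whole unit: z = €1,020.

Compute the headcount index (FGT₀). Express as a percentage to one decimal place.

4 of the 6 people have income below €1,020.
H = 4/6 = 66.7%.

66.7%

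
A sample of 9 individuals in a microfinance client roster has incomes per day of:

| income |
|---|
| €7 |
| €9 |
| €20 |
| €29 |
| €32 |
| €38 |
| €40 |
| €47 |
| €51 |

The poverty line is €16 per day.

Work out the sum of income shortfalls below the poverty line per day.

Below z: €7, €9 (q = 2 of N = 9).
Individual gaps: 16−7 = 9; 16−9 = 7.
Aggregate gap = €16.

€16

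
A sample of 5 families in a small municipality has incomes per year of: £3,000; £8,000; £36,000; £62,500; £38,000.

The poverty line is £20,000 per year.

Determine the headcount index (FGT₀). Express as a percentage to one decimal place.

40.0%

2 of the 5 families have income below £20,000.
H = 2/5 = 40.0%.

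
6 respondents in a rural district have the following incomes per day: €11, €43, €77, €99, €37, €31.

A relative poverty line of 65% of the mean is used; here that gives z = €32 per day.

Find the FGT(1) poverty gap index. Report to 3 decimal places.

0.115

Poor units: €11, €31 (q = 2 of N = 6).
Shortfall ratios: (32−11)/32 = 0.6562; (32−31)/32 = 0.0312.
Sum of shortfalls = 0.687500; P₁ averages over all N: 0.687500 / 6 = 0.115.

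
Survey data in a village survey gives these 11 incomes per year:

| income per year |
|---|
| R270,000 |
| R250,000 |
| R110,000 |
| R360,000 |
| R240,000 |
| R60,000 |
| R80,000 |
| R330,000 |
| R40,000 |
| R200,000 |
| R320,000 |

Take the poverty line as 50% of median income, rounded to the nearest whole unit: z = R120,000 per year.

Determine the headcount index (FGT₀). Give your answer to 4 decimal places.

4 of the 11 workers have income below R120,000.
H = 4/11 = 0.3636.

0.3636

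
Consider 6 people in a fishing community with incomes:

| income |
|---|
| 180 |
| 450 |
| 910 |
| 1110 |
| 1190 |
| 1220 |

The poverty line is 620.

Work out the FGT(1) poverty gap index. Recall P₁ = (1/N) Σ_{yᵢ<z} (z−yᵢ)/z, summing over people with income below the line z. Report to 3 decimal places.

0.164

Poor units: 180, 450 (q = 2 of N = 6).
Shortfall ratios: (620−180)/620 = 0.7097; (620−450)/620 = 0.2742.
Sum of shortfalls = 0.983871; P₁ averages over all N: 0.983871 / 6 = 0.164.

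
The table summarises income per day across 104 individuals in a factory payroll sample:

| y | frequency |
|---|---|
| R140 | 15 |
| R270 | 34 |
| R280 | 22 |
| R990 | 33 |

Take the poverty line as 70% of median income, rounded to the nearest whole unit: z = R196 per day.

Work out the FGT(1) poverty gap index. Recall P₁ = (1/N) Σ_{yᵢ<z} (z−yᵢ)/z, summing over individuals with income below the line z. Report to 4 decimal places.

0.0412

Incomes under z: 15×R140 (q = 15 of N = 104).
Relative gaps: (196−140)/196 = 0.2857 (×15).
Σ = 4.285714. Dividing by the full population N = 104 gives P₁ = 0.0412.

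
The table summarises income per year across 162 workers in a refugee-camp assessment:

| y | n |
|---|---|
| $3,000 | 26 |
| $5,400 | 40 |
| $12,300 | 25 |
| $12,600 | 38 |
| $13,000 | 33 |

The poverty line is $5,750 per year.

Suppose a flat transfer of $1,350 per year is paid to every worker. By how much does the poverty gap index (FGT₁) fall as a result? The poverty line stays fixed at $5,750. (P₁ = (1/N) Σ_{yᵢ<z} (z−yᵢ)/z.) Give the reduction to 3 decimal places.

0.053

Before: below the line — 26×$3,000, 40×$5,400; poverty gap index (FGT₁) = 0.09179.
After the $1,350 transfer: below the line — 26×$4,350; poverty gap index (FGT₁) = 0.03908.
Reduction = 0.09179 − 0.03908 = 0.053.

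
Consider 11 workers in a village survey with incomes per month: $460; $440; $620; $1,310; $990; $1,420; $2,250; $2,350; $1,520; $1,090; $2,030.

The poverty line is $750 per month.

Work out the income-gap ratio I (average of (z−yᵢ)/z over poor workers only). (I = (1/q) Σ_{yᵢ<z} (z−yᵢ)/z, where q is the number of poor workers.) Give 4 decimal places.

Incomes under z: $440, $460, $620 (q = 3 of N = 11).
Shortfall ratios (z−y)/z: 0.4133, 0.3867, 0.1733; sum = 0.973333.
I averages over the q = 3 poor units only: 0.973333 / 3 = 0.3244.

0.3244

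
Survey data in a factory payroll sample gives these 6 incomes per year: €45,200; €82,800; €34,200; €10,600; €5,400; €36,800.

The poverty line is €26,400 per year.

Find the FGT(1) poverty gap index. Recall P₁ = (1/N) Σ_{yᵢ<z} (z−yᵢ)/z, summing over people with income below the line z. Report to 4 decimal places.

Incomes under z: €5,400, €10,600 (q = 2 of N = 6).
Gap ratios (z−y)/z: (26400−5400)/26400 = 0.7955; (26400−10600)/26400 = 0.5985.
Σ = 1.393939. Dividing by the full population N = 6 gives P₁ = 0.2323.

0.2323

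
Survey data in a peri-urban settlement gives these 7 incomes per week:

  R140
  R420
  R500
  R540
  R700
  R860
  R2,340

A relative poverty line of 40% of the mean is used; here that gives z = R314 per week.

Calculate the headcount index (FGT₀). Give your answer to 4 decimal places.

0.1429

1 of the 7 workers have income below R314.
H = 1/7 = 0.1429.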